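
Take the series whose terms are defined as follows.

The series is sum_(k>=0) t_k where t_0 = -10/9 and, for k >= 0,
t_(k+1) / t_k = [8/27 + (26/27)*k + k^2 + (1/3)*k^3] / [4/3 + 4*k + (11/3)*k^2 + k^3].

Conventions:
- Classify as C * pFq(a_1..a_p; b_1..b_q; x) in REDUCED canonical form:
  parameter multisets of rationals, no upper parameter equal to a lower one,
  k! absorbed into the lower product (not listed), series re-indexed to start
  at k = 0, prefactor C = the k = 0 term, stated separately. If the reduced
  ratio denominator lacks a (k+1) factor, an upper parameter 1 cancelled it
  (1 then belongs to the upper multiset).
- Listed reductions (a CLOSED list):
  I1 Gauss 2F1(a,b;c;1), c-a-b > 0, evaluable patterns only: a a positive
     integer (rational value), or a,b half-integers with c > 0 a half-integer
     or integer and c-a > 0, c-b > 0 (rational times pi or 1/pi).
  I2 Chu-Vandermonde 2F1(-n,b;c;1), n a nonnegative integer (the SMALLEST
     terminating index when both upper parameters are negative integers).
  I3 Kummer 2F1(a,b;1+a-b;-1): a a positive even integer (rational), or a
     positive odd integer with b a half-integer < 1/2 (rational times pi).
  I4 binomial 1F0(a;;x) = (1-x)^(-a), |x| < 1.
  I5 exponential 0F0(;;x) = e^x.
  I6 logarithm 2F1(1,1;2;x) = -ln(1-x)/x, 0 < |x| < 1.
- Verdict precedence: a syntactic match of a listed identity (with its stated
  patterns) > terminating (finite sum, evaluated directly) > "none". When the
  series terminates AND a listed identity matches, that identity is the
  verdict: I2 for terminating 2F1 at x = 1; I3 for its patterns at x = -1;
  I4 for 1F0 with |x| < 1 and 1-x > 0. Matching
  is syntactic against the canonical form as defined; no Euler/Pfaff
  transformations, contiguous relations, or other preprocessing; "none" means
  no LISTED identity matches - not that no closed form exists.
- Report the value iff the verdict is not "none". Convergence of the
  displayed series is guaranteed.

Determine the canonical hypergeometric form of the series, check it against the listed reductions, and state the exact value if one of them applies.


x = 1/3 here; the reduced form reads 2F1, upper {1, 4/3}, lower {2}, C = -10/9. Verdict: none (x = 1/3): each listed identity misses the multisets {1, 4/3} ; {2}.

Key step: t_0 being -10/9, cancel k + 2/3 from the displayed ratio first; then prefactor -10/9.
Term ratio: r(k) = (1/3) * (k+1) (k+4/3) / [(k+2) (k+1)] - rational; roots negated = parameters, x = (1/3), C = -10/9.


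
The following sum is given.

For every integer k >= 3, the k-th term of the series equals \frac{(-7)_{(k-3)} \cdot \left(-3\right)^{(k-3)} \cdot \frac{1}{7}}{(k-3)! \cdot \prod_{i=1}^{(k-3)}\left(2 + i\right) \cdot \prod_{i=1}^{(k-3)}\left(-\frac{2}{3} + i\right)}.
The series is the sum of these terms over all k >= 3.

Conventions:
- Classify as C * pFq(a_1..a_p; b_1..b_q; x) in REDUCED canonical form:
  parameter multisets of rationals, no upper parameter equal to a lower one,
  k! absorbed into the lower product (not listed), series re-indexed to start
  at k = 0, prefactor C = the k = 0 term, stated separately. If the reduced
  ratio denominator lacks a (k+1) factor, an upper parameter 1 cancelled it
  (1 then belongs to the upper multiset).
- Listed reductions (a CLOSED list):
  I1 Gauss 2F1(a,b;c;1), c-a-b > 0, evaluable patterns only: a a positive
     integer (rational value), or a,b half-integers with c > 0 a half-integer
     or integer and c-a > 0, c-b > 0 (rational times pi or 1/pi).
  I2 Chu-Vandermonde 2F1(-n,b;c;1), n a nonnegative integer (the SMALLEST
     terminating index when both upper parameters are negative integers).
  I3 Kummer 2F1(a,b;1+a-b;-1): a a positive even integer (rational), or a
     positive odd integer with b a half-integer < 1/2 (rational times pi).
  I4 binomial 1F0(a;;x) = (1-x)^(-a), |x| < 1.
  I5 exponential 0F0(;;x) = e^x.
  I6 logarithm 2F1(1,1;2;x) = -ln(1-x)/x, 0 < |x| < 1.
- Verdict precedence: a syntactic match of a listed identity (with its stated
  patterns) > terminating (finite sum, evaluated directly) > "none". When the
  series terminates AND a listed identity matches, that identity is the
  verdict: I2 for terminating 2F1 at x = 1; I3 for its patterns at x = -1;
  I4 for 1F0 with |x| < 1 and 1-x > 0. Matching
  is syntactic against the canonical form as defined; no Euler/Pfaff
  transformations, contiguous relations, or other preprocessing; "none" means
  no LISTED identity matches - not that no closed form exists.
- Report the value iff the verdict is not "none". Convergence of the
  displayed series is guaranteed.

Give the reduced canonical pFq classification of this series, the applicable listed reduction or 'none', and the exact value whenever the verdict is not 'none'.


At argument -3: a 1F2 with upper {-7}, lower {\frac{1}{3}, 3}, scaled by C = \frac{1}{7}. Verdict: terminating - upper parameter -7 makes this a finite sum (last index 7), evaluated exactly. Its exact value is \frac{93002476219}{8675430400}.

Key observation: t_0 = \frac{1}{7} here, and the lower running product (C = 1/7) is a rising factorial.
Ratio: r(k) = -3 * (k-7) / [(k+\frac{1}{3}) (k+3) (k+1)] - rational in k. x = -3; t_0 = \frac{1}{7}; negate the roots.


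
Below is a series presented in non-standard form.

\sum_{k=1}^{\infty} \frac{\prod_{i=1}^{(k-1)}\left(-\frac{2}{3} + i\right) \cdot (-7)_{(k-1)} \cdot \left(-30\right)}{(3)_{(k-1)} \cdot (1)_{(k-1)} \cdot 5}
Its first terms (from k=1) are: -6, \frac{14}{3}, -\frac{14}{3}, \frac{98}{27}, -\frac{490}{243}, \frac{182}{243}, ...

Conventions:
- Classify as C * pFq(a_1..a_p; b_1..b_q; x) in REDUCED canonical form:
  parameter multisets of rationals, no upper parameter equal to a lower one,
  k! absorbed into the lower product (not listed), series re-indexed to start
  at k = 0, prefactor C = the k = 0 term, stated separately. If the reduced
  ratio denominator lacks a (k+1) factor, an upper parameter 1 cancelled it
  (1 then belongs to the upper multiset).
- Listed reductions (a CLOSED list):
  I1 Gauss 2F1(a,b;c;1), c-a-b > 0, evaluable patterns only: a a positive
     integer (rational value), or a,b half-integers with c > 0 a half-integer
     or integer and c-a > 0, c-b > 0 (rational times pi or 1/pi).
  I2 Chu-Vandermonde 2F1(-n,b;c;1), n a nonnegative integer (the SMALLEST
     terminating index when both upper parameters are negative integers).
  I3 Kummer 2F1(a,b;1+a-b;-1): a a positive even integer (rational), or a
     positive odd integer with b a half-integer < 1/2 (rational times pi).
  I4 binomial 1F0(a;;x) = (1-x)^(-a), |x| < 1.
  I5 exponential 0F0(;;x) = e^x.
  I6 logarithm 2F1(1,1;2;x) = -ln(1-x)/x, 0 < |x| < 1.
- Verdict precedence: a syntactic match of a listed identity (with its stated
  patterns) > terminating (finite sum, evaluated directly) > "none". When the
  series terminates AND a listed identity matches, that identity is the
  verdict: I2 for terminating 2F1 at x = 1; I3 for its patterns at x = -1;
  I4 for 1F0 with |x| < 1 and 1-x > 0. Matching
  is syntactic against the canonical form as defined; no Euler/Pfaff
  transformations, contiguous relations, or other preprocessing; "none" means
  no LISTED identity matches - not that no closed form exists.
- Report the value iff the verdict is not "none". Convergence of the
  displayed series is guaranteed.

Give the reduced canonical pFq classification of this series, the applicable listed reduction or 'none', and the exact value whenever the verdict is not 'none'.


Reduced: x = 1, 2F1, upper = {-7, \frac{1}{3}}, lower = {3}, C = -6. Verdict: Chu-Vandermonde (I2) matches (terminating 2F1 at x = 1 with n = 7, b = 1/3, c = 3). Exact value: -\frac{223652}{59049}.

Structural cue: t_0 being -6, the running product (prefactor -6) telescopes to a rising factorial.
Step ratio: r(k) = 1 * (k-7) (k+\frac{1}{3}) / [(k+3) (k+1)] - rational in k. x = 1; t_0 = -6; negate the roots.


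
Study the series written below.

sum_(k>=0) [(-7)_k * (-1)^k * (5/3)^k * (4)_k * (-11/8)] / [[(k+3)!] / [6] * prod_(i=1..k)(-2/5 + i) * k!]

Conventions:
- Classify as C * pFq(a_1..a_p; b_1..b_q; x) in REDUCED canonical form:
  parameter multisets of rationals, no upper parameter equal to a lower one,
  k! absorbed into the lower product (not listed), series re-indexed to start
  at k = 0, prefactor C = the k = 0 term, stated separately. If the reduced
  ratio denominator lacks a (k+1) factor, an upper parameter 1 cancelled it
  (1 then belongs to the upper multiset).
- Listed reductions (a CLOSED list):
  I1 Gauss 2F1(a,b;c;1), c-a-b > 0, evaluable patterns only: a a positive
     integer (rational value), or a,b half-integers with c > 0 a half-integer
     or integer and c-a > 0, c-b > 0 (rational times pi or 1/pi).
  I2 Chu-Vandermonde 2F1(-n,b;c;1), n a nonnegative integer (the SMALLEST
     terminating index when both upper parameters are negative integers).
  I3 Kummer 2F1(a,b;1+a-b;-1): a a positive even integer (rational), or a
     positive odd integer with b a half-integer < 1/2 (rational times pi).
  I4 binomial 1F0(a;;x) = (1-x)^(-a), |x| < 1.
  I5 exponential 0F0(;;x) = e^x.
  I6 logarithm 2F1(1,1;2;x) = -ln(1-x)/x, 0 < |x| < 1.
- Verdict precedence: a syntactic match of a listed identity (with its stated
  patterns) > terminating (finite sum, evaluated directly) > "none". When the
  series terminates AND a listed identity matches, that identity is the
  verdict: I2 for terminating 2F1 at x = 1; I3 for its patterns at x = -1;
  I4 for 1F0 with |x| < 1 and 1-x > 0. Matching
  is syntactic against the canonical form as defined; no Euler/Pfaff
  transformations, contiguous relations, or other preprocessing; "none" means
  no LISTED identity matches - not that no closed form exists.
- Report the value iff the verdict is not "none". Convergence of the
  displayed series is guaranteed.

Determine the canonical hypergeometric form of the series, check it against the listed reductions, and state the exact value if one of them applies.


x = -5/3 here; the reduced form reads 1F1, upper {-7}, lower {3/5}, C = -11/8. Verdict: terminating - the sum ends at index 7 because -7 is a negative integer; exact evaluation follows. Value: -23933970346967/94916779776.

First insight: t_0 = -11/8 here, and the parameter 4 appears in both the upper and lower lists and cancels.
Term ratio: r(k) = (-5/3) * (k-7) / [(k+3/5) (k+1)] ; factor over Q: parameters, x = (-5/3), and C = -11/8.


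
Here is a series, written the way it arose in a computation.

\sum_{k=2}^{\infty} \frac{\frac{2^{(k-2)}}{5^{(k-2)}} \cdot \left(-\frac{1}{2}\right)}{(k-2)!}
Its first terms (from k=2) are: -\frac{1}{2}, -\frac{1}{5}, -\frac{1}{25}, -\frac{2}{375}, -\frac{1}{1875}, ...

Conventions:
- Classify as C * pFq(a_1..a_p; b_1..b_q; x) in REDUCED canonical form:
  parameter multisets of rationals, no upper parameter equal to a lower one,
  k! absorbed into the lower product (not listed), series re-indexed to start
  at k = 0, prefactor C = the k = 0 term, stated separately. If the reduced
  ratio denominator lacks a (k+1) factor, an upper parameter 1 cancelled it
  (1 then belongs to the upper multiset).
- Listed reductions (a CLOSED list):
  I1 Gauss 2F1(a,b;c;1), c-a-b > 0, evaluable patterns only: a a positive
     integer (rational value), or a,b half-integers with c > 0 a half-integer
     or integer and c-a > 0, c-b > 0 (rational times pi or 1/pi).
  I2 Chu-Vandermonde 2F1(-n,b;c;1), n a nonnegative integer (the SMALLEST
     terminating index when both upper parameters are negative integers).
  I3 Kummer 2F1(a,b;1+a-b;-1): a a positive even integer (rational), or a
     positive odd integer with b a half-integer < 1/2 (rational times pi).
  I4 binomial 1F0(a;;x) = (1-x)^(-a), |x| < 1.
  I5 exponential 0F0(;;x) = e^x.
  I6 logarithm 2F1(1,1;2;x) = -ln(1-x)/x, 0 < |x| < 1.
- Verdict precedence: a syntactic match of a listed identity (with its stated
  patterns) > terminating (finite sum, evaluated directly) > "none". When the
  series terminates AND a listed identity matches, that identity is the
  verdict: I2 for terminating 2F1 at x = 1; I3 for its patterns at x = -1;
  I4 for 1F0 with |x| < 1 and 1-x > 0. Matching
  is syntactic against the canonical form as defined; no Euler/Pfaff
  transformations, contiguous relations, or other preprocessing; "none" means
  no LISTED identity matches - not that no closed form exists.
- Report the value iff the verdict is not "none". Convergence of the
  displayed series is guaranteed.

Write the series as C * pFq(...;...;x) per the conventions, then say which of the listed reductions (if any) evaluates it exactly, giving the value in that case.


With C = -\frac{1}{2}: the canonical form is 0F0(-; -; \frac{2}{5}). Verdict: exponential (I5) fires (the 0F0 exponential series at x = \frac{2}{5}). Exact value: \left(-\frac{1}{2}\right) \cdot e^{\frac{2}{5}}.

The tell: x = \frac{2}{5} and the two geometric factors (C = -1/2) combine into one argument.
Adjacent-term ratio: r(k) = \frac{2}{5} * 1 / [(k+1)] - rational; roots negated = parameters, x = \frac{2}{5}, C = -\frac{1}{2}.


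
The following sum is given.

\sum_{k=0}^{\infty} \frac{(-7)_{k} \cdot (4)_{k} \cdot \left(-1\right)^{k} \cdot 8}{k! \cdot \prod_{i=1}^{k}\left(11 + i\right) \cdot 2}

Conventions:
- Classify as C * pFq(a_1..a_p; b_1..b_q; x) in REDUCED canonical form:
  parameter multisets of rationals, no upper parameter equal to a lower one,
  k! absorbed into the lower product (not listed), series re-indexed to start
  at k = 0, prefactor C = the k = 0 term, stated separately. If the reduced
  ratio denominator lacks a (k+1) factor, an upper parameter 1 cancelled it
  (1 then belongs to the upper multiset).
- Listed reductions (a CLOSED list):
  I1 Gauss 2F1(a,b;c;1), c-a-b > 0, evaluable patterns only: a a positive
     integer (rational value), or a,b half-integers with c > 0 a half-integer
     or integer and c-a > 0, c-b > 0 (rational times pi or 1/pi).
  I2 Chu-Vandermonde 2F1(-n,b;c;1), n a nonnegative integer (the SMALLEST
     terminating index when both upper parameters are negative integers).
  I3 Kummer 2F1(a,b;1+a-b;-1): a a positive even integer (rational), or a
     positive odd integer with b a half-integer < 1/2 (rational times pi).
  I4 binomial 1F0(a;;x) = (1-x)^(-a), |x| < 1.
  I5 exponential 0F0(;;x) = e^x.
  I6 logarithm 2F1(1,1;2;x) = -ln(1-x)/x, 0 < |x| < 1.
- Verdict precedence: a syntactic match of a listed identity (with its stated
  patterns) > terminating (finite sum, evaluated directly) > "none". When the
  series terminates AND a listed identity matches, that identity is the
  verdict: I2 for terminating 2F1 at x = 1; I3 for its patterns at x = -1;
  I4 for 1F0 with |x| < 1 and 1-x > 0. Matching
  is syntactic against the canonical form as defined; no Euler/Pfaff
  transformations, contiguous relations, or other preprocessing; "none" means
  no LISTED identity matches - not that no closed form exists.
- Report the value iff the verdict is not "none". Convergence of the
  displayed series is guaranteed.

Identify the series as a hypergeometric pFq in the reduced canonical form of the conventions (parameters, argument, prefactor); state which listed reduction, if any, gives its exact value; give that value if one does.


With C = 4: the canonical form is 2F1(-7, 4; 12; -1). Verdict (x = -1): Kummer (I3) applies (x = -1; c = 12 equals 1+a-b for upper {-7, 4}: listed pattern). Value: \frac{110}{3}.

The tell: t_0 being 4, the lower running product (C = 4) is a rising factorial.
Term ratio: r(k) = -1 * (k-7) (k+4) / [(k+12) (k+1)] - rational in k. x = -1; t_0 = 4; negate the roots.


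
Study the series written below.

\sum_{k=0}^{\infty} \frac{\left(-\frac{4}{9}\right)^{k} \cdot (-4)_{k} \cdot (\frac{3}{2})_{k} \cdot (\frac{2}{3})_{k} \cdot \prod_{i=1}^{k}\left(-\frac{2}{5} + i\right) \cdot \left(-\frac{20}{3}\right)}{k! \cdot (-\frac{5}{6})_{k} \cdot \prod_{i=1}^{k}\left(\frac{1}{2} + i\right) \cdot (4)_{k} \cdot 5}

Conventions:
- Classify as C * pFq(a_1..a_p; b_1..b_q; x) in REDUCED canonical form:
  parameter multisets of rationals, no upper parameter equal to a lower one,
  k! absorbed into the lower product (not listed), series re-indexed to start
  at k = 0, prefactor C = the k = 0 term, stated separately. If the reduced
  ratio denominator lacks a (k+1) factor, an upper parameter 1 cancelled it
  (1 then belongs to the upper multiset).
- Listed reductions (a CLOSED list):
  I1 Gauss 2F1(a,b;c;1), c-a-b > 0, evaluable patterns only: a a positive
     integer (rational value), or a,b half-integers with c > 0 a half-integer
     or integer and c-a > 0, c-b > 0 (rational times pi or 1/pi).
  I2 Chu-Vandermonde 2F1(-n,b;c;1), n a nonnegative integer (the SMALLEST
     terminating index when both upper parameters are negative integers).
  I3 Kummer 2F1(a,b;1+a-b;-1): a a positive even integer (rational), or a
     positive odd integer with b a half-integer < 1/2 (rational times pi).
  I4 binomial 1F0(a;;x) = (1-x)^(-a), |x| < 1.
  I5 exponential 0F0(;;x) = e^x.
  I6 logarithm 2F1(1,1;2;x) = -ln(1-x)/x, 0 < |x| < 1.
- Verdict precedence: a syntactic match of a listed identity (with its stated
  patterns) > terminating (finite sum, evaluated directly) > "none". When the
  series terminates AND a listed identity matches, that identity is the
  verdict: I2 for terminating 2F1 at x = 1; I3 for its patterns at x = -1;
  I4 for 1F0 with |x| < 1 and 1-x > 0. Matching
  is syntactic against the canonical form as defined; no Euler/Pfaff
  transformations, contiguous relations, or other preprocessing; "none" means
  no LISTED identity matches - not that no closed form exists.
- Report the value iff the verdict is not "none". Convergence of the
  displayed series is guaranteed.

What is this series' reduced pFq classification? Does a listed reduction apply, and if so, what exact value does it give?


x = -\frac{4}{9} here; the reduced form reads 3F2, upper {-4, \frac{3}{5}, \frac{2}{3}}, lower {-\frac{5}{6}, 4}, C = -\frac{4}{3}. Verdict: terminating - upper parameter -4 makes this a finite sum (last index 4), evaluated exactly. Hence: -\frac{82638772}{334884375}.

Key observation: t_0 being -\frac{4}{3}, the running product (C = -4/3) telescopes to a rising factorial.
Ratio: r(k) = -\frac{4}{9} * (k-4) (k+\frac{3}{5}) (k+\frac{2}{3}) / [(k-\frac{5}{6}) (k+4) (k+1)] - rational in k, leading ratio -\frac{4}{9}; with t_0 = -\frac{4}{3}, classification follows.


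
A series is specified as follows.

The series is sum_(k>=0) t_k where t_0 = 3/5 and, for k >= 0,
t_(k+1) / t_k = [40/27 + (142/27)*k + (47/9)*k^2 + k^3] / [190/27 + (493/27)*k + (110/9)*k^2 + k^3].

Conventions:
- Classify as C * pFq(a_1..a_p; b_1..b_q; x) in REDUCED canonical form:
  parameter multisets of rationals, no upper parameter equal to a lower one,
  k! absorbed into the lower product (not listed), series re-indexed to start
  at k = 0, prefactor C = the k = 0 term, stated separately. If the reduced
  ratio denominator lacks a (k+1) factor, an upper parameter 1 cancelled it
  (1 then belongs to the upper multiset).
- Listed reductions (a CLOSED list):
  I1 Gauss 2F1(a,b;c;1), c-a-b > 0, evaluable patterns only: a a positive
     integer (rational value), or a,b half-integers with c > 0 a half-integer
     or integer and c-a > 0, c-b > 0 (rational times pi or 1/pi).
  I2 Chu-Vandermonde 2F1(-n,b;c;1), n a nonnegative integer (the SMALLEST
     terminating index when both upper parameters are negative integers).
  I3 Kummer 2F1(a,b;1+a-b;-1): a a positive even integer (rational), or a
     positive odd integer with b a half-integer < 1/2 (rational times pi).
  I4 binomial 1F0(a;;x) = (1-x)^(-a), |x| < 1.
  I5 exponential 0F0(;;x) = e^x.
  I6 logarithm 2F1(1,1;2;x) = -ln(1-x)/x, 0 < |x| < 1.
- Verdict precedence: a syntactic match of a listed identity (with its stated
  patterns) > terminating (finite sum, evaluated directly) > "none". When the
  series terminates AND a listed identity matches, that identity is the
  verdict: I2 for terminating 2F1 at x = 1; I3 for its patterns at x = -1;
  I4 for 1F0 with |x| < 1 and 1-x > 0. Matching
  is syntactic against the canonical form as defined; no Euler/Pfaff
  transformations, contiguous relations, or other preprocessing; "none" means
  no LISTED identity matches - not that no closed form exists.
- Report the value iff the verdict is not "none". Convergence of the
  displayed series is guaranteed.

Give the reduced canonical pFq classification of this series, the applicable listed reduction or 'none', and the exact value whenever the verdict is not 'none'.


Reduced: x = 1, 2F1, upper = {5/9, 4}, lower = {95/9}, C = 3/5. Verdict: Gauss's theorem (I1) fires (x = 1: the Gamma ratio telescopes since c-a-b = 6 > 0 and a = 4 in Z>0). Value: 474419/590490.

Key observation: x = 1 and the expanded ratio factors over Q; C = 3/5, roots give parameters.
Consecutive-term ratio: r(k) = 1 * (k+5/9) (k+4) / [(k+95/9) (k+1)] ; factor over Q: parameters, x = 1, and C = 3/5.


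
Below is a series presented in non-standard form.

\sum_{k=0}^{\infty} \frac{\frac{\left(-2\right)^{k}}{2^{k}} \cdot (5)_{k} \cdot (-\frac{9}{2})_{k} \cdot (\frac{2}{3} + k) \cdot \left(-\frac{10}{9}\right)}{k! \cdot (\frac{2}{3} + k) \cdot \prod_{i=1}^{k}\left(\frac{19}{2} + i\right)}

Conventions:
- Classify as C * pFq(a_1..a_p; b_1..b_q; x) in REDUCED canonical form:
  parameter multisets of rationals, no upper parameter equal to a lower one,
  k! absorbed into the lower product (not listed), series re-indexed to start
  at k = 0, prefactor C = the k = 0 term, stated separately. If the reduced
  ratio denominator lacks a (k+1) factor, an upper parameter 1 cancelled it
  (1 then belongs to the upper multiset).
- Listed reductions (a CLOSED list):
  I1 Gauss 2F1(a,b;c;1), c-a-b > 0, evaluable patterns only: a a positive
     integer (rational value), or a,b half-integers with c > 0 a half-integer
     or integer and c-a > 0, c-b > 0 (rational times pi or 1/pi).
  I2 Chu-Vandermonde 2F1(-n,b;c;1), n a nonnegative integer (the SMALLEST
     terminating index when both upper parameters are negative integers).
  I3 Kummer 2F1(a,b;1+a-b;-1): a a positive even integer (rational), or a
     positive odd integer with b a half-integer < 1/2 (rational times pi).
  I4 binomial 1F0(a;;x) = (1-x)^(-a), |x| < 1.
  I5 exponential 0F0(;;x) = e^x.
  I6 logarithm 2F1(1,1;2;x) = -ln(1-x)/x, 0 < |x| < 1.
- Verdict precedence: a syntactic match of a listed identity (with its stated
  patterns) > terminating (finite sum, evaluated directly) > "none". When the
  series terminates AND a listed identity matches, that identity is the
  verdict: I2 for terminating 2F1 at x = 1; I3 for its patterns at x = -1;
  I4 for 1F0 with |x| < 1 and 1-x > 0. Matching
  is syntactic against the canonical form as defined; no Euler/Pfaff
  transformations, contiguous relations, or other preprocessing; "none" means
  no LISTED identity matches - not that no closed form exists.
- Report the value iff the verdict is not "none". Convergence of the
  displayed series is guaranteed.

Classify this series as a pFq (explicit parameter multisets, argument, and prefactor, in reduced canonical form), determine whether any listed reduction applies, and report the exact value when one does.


With C = -\frac{10}{9}: the canonical form is 2F1(-\frac{9}{2}, 5; \frac{21}{2}; -1). Verdict: the Kummer evaluation I3 fires (x = -1; c = \frac{21}{2} equals 1+a-b for upper {-\frac{9}{2}, 5}: listed pattern). Exact value: \left(-\frac{1154725}{524288}\right) \cdot \pi.

Key observation: with t_0 = -\frac{10}{9}, the lower running product (prefactor -10/9) is a rising factorial.
Step ratio: r(k) = -1 * (k-\frac{9}{2}) (k+5) / [(k+\frac{21}{2}) (k+1)] - rational; roots negated = parameters, x = -1, C = -\frac{10}{9}.


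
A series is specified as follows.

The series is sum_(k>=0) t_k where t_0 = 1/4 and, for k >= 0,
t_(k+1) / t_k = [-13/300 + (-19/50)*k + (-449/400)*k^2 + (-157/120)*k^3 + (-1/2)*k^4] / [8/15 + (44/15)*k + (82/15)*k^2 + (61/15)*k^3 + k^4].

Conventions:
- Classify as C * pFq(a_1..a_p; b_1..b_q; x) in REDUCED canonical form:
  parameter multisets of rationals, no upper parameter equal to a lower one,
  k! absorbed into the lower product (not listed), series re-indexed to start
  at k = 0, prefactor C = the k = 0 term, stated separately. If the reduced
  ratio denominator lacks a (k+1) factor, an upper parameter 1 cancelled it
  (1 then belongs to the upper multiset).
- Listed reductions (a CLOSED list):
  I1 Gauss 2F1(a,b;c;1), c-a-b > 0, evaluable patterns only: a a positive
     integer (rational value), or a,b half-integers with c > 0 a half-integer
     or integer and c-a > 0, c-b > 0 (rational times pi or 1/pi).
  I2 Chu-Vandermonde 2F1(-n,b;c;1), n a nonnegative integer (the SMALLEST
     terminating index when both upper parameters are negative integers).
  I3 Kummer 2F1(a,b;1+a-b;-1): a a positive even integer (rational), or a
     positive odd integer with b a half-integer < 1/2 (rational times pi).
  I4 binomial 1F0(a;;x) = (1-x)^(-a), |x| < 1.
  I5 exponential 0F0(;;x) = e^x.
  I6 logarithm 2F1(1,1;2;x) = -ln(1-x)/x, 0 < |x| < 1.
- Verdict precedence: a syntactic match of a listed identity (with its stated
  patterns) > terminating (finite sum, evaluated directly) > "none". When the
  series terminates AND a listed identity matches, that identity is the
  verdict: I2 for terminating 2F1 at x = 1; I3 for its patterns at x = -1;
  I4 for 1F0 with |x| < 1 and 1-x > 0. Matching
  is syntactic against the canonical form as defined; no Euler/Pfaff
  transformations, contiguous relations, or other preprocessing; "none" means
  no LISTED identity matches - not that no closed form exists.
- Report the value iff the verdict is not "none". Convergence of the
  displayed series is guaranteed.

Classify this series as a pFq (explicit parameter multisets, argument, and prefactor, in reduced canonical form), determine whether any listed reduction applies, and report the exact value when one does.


With C = 1/4: the canonical form is 2F1(1/4, 13/10; 2; -1/2). Verdict: none (x = -1/2): each listed identity misses the multisets {1/4, 13/10} ; {2}.

Key observation: t_0 being 1/4, roots of the ratio polynomials (prefactor 1/4) are the negated parameters.
Term ratio: r(k) = (-1/2) * (k+1/4) (k+13/10) / [(k+2) (k+1)] - poly over poly, x = (-1/2) from leading terms; C = 1/4 at k = 0.


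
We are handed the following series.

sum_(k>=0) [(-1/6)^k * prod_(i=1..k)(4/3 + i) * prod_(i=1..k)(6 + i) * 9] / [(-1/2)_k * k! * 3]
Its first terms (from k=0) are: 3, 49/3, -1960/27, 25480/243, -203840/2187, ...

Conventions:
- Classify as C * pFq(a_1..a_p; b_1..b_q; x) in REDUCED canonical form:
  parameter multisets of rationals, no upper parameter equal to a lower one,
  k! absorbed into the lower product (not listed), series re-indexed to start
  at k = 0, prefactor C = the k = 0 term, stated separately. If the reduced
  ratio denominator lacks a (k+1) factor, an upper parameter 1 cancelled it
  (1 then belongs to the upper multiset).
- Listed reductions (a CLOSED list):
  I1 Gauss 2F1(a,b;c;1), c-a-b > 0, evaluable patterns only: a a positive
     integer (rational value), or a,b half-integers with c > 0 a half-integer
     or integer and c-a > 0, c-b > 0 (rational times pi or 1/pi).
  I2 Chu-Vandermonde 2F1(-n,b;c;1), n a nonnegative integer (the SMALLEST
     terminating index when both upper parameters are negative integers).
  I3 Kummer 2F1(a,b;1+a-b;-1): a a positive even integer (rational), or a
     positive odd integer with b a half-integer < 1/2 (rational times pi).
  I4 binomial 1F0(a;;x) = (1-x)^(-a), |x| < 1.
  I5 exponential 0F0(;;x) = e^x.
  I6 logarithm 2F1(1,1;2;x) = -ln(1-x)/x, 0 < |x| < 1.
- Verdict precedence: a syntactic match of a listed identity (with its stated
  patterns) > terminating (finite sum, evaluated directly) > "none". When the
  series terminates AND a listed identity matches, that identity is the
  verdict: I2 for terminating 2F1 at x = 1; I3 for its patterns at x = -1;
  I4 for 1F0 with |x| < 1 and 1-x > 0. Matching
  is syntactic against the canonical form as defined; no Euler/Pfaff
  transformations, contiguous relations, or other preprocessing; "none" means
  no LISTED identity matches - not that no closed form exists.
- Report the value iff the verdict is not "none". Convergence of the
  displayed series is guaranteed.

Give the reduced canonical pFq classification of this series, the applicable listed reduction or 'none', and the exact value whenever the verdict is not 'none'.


This is 3 * 2F1(7/3, 7; -1/2; -1/6) in reduced canonical form. Verdict: none. A 2F1 with upper {7/3, 7} fits none of I1-I6 at x = -1/6; the sum runs forever.

Key step: x = (-1/6) and the constant factors (C = 3) combine into one prefactor.
Consecutive-term ratio: r(k) = (-1/6) * (k+7/3) (k+7) / [(k-1/2) (k+1)] - rational in k, leading ratio (-1/6); with t_0 = 3, classification follows.


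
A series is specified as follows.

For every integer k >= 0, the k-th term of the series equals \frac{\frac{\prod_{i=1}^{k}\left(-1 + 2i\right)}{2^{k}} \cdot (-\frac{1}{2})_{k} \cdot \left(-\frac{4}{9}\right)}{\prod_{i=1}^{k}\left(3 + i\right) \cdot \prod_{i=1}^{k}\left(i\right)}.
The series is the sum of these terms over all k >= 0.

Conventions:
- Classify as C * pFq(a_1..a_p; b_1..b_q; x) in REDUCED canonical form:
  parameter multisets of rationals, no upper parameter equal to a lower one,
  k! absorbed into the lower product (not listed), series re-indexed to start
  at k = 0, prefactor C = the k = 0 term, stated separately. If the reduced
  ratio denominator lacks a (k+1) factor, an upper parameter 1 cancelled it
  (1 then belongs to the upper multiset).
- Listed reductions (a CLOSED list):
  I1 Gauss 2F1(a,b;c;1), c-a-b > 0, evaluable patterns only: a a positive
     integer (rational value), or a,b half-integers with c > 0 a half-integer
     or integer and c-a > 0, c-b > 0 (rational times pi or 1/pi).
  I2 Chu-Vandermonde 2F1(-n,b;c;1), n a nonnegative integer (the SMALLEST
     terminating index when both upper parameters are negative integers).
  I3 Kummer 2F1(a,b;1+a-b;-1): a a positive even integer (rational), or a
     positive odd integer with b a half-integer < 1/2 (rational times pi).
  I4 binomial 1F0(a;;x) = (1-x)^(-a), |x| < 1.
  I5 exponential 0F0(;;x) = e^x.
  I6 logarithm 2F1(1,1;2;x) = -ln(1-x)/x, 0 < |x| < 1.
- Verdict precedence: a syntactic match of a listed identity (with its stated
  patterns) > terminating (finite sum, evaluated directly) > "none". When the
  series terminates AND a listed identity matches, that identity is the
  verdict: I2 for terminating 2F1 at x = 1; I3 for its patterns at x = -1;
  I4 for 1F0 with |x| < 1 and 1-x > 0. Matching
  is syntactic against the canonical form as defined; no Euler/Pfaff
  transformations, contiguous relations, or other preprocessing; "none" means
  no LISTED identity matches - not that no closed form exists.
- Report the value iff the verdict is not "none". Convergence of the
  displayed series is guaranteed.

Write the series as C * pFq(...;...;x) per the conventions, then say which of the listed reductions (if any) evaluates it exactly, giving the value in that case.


The series (x = 1) is 2F1: upper {-\frac{1}{2}, \frac{1}{2}}, lower {4}, prefactor -\frac{4}{9}. Verdict at x = 1: Gauss (I1, half-integer pattern) matches (x = 1; upper {-\frac{1}{2}, \frac{1}{2}} half-integers, c = 4 in the evaluable pattern). Its exact value is \left(-\frac{2048}{1575}\right) / \pi.

Structural cue: t_0 being -\frac{4}{9}, the product of the first k integers (C = -4/9, x = 1) is k!.
Step ratio: r(k) = 1 * (k-\frac{1}{2}) (k+\frac{1}{2}) / [(k+4) (k+1)] - rational in k. x = 1; t_0 = -\frac{4}{9}; negate the roots.


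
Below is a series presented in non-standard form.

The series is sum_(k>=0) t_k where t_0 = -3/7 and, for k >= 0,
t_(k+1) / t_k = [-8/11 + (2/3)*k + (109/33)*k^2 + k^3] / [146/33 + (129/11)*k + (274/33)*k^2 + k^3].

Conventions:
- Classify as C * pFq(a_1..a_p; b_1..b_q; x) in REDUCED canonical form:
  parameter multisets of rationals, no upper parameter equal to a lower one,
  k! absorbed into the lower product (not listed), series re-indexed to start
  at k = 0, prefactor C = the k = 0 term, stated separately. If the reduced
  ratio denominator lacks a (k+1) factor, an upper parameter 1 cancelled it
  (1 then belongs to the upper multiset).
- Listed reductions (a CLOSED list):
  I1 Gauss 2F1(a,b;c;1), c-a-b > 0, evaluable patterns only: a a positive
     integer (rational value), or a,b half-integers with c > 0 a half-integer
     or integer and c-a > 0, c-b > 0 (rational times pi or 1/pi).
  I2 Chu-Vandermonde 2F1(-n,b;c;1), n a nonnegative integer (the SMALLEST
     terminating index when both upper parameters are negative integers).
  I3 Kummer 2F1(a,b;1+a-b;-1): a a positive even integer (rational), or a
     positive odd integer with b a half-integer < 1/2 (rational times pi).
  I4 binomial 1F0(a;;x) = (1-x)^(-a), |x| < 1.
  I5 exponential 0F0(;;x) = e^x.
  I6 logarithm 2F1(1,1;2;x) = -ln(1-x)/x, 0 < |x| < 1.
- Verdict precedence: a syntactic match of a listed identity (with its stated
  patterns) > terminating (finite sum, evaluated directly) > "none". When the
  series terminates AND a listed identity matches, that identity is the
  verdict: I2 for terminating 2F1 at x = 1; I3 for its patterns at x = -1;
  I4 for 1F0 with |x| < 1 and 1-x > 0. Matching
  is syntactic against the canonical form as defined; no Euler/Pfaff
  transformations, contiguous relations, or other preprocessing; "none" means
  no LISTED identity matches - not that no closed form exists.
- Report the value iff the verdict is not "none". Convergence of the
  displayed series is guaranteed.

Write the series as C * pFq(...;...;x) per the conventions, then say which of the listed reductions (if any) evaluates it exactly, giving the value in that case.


First insight: t_0 = -3/7 here, and the expanded ratio factors over Q; prefactor -3/7, roots give parameters.
Consecutive-term ratio: r(k) = 1 * (k-4/11) (k+3) / [(k+73/11) (k+1)] ; factor over Q: parameters, x = 1, and C = -3/7.

With C = -3/7: the canonical form is 2F1(-4/11, 3; 73/11; 1). Verdict: the Gauss summation I1 matches (x = 1: the Gamma ratio telescopes since c-a-b = 4 > 0 and a = 3 in Z>0). Sum: -3162/9317.


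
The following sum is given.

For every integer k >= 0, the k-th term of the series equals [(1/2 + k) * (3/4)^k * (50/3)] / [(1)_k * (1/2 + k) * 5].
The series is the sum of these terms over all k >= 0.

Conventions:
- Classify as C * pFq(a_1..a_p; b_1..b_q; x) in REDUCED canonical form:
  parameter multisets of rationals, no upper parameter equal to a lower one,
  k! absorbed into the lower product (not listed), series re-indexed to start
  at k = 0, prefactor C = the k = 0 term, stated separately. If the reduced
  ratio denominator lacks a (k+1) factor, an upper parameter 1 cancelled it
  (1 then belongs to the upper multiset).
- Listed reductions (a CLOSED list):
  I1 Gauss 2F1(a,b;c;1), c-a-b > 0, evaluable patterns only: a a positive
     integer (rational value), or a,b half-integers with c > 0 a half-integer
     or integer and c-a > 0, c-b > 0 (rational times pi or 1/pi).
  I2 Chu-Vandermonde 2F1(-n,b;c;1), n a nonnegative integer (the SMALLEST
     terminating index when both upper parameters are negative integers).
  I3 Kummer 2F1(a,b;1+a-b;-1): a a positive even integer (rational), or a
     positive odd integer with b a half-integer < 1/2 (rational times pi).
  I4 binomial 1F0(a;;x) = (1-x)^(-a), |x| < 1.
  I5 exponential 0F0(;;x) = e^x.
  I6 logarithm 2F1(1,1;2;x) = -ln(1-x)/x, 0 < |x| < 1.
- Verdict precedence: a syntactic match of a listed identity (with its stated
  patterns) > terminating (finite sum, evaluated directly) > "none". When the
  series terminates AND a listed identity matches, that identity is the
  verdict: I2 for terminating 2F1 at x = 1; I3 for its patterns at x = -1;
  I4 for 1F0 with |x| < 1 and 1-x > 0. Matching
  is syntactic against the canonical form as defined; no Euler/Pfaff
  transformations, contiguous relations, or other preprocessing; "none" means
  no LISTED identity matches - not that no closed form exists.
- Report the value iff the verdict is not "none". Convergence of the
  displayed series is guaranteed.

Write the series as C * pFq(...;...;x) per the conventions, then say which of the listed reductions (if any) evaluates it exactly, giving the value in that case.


This is 10/3 * 0F0(-; -; 3/4) in reduced canonical form. Verdict at x = 3/4: the I5 exponential reduction matches (the 0F0 exponential series at x = 3/4). Hence: (10/3) * e^(3/4).

Structural cue: from the first term 10/3: the constant factors (C = 10/3) combine into one prefactor.
Consecutive-term ratio: r(k) = (3/4) * 1 / [(k+1)] - rational; roots negated = parameters, x = (3/4), C = 10/3.


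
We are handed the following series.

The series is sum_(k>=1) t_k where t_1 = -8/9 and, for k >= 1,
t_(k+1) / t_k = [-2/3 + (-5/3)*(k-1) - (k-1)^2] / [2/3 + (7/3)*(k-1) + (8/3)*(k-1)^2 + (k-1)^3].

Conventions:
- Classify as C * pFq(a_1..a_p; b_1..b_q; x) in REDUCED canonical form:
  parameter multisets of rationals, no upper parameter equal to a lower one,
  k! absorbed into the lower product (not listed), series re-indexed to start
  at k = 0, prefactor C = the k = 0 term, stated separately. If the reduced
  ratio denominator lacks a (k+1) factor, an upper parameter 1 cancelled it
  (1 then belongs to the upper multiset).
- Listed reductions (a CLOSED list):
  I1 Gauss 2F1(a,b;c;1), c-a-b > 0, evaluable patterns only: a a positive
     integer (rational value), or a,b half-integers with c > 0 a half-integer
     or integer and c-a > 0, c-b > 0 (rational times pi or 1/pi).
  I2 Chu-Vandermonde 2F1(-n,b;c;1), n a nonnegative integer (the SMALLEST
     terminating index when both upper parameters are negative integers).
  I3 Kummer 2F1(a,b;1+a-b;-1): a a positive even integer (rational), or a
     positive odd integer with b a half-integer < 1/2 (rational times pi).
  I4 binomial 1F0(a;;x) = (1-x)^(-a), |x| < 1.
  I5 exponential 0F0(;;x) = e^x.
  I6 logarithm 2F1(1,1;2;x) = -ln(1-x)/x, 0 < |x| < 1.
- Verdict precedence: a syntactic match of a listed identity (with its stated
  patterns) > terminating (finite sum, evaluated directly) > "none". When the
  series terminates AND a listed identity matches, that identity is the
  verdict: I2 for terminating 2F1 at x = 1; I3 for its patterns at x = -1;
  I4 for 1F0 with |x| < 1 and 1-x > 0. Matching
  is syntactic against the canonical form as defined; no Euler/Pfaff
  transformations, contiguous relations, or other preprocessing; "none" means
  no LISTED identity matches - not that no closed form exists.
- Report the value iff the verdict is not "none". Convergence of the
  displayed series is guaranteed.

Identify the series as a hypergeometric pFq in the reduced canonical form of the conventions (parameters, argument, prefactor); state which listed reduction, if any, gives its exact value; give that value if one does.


Canonical form: C = -8/9 times 0F0 with upper {-}, lower {-}, x = -1. Verdict: the I5 exponential reduction matches (the 0F0 exponential series at x = -1). Exact value: (-8/9) * e^(-1).

The tell: t_0 being -8/9, the ratio is unreduced: k + 2/3 divides both sides (C = -8/9, x = -1).
Term ratio: r(k) = (-1) * 1 / [(k+1)] - poly over poly, x = (-1) from leading terms; C = -8/9 at k = 0.


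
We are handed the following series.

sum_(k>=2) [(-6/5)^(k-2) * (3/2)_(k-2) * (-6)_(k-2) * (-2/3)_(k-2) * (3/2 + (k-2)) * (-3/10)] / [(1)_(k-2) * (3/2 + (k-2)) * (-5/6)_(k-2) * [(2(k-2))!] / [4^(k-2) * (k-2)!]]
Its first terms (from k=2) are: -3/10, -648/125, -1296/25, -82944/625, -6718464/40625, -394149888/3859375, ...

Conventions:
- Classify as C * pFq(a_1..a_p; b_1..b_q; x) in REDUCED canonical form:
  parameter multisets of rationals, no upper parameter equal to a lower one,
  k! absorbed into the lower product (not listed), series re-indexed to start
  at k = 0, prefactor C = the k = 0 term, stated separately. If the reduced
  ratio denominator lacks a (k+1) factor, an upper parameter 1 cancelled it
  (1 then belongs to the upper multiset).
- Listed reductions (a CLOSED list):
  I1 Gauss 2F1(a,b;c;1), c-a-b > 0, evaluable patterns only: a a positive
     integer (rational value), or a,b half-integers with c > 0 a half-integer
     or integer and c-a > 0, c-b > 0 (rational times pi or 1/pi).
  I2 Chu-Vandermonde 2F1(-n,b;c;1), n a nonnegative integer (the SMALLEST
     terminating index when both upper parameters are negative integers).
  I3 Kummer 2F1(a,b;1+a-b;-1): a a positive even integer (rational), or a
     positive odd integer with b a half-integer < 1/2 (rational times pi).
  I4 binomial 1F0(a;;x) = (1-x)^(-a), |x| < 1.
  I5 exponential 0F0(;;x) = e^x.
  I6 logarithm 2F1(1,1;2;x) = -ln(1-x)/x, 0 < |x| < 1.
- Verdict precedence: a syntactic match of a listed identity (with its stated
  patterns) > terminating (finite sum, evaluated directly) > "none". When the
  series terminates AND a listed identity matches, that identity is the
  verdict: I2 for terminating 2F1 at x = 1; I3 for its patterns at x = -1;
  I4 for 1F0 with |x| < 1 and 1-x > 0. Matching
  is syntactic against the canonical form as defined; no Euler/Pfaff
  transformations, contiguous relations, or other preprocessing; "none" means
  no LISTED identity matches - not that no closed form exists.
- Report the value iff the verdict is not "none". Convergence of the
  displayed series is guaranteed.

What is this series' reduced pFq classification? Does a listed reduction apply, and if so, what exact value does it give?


Key step: from the first term -3/10: striking the common factor k + 3/2 reduces the term (C = -3/10).
Adjacent-term ratio: r(k) = (-6/5) * (k-6) (k-2/3) (k+3/2) / [(k-5/6) (k+1/2) (k+1)] - rational in k, leading ratio (-6/5); with t_0 = -3/10, classification follows.

At argument -6/5: a 3F2 with upper {-6, -2/3, 3/2}, lower {-5/6, 1/2}, scaled by C = -3/10. Verdict: terminating. (-6)_k vanishes past k = 6, leaving a 7-term sum, computed directly. Value: -465676797333/964843750.
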